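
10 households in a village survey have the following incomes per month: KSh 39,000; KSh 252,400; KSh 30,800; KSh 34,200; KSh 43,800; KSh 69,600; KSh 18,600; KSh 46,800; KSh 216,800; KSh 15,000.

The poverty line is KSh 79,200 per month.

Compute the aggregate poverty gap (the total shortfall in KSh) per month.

Below z: KSh 15,000, KSh 18,600, KSh 30,800, KSh 34,200, KSh 39,000, KSh 43,800, KSh 46,800, KSh 69,600 (q = 8 of N = 10).
Individual gaps: 79200−15000 = 64200; 79200−18600 = 60600; 79200−30800 = 48400; 79200−34200 = 45000; 79200−39000 = 40200; 79200−43800 = 35400; 79200−46800 = 32400; 79200−69600 = 9600.
Aggregate gap = KSh 335,800.

KSh 335,800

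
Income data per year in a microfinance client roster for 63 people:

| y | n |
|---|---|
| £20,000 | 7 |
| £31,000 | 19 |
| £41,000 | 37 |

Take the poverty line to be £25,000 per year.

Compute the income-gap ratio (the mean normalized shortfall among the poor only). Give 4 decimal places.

Below the line: 7×£20,000 (q = 7 of N = 63).
Shortfall ratios (z−y)/z: 0.2000 (×7); sum = 1.400000.
I averages over the q = 7 poor units only: 1.400000 / 7 = 0.2000.

0.2000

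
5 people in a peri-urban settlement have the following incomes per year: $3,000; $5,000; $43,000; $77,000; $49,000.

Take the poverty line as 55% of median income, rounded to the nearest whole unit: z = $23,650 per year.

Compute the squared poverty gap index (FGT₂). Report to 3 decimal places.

0.277

Poor units: $3,000, $5,000 (q = 2 of N = 5).
Gap ratios (z−y)/z: (23650−3000)/23650 = 0.8732; (23650−5000)/23650 = 0.7886.
Squared: 0.7624; 0.6219.
Sum = 1.384255; P₂ = 1.384255 / 5 = 0.277.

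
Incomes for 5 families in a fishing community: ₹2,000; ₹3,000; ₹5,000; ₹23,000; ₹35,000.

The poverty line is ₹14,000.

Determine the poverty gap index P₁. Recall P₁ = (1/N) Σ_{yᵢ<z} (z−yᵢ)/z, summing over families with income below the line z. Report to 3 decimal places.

Incomes under z: ₹2,000, ₹3,000, ₹5,000 (q = 3 of N = 5).
Relative gaps: (14000−2000)/14000 = 0.8571; (14000−3000)/14000 = 0.7857; (14000−5000)/14000 = 0.6429.
Sum of shortfalls = 2.285714; P₁ averages over all N: 2.285714 / 5 = 0.457.

0.457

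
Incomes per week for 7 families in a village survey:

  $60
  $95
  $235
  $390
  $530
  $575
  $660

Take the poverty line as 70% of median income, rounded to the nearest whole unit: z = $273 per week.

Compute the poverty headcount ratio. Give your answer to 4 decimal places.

3 of the 7 families have income below $273.
H = 3/7 = 0.4286.

0.4286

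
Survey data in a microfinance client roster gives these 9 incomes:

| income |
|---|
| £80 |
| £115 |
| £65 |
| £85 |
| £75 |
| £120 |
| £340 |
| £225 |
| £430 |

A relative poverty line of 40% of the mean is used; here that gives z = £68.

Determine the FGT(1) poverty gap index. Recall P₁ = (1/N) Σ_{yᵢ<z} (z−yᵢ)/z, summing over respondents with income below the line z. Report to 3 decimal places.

0.005

Below z: £65 (q = 1 of N = 9).
Gap ratios (z−y)/z: (68−65)/68 = 0.0441.
Σ = 0.044118. Dividing by the full population N = 9 gives P₁ = 0.005.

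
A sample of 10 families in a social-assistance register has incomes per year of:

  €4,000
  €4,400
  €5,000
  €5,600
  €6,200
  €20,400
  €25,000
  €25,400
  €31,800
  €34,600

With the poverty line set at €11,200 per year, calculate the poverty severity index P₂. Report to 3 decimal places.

0.154

Incomes under z: €4,000, €4,400, €5,000, €5,600, €6,200 (q = 5 of N = 10).
Normalized shortfalls: (11200−4000)/11200 = 0.6429; (11200−4400)/11200 = 0.6071; (11200−5000)/11200 = 0.5536; (11200−5600)/11200 = 0.5000; (11200−6200)/11200 = 0.4464.
Squared: 0.4133; 0.3686; 0.3064; 0.2500; 0.1993.
Sum = 1.537628; P₂ = 1.537628 / 10 = 0.154.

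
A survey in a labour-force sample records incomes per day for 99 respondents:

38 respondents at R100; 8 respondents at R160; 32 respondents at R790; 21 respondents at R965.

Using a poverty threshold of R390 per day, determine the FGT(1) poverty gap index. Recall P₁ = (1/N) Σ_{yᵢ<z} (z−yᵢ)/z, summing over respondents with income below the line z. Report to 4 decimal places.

Below the line: 38×R100, 8×R160 (q = 46 of N = 99).
Gap ratios (z−y)/z: (390−100)/390 = 0.7436 (×38); (390−160)/390 = 0.5897 (×8).
Σ = 32.974359. Dividing by the full population N = 99 gives P₁ = 0.3331.

0.3331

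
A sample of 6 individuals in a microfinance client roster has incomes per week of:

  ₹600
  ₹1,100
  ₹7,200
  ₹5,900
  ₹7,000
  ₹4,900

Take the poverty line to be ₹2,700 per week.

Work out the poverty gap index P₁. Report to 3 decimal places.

0.228

Incomes under z: ₹600, ₹1,100 (q = 2 of N = 6).
Normalized shortfalls: (2700−600)/2700 = 0.7778; (2700−1100)/2700 = 0.5926.
Sum of shortfalls = 1.370370; P₁ averages over all N: 1.370370 / 6 = 0.228.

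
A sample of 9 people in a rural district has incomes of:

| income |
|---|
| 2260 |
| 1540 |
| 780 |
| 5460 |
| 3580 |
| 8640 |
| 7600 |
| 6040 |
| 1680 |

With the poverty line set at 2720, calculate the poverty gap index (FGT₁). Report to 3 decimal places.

0.189

Incomes under z: 780, 1540, 1680, 2260 (q = 4 of N = 9).
Normalized shortfalls: (2720−780)/2720 = 0.7132; (2720−1540)/2720 = 0.4338; (2720−1680)/2720 = 0.3824; (2720−2260)/2720 = 0.1691.
Sum of shortfalls = 1.698529; P₁ averages over all N: 1.698529 / 9 = 0.189.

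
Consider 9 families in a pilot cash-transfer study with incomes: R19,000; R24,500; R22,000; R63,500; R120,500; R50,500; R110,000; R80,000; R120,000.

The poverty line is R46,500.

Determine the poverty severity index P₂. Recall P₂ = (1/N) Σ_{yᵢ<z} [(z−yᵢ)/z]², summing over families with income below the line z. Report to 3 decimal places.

0.095

Poor units: R19,000, R22,000, R24,500 (q = 3 of N = 9).
Shortfall ratios: (46500−19000)/46500 = 0.5914; (46500−22000)/46500 = 0.5269; (46500−24500)/46500 = 0.4731.
Squared: 0.3498; 0.2776; 0.2238.
Sum = 0.851197; P₂ = 0.851197 / 9 = 0.095.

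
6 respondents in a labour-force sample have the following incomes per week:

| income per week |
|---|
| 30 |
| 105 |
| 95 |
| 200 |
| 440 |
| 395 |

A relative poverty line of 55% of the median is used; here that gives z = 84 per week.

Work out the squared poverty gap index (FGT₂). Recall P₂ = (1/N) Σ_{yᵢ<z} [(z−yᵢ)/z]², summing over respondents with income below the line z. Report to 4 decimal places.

0.0689

Incomes under z: 30 (q = 1 of N = 6).
Normalized shortfalls: (84−30)/84 = 0.6429.
Squared: 0.4133.
Sum = 0.413265; P₂ = 0.413265 / 6 = 0.0689.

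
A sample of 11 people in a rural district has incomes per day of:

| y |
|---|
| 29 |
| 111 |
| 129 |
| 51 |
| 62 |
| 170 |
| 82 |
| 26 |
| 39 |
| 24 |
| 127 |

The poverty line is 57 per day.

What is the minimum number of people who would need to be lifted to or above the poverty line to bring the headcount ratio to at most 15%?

5 of the 11 people are poor, so H = 5/11 = 0.455.
A headcount ratio of at most 15% allows at most ⌊0.15 × 11⌋ = 1 poor people.
So at least 5 − 1 = 4 must be lifted.

4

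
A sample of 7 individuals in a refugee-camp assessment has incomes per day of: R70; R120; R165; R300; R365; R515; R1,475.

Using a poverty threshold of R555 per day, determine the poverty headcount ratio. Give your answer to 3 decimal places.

0.857

6 of the 7 individuals have income below R555.
H = 6/7 = 0.857.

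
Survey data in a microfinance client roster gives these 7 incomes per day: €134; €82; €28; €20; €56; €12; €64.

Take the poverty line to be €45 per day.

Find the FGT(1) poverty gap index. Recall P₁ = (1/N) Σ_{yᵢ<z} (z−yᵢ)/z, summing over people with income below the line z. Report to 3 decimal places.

0.238

Incomes under z: €12, €20, €28 (q = 3 of N = 7).
Relative gaps: (45−12)/45 = 0.7333; (45−20)/45 = 0.5556; (45−28)/45 = 0.3778.
Sum of shortfalls = 1.666667; P₁ averages over all N: 1.666667 / 7 = 0.238.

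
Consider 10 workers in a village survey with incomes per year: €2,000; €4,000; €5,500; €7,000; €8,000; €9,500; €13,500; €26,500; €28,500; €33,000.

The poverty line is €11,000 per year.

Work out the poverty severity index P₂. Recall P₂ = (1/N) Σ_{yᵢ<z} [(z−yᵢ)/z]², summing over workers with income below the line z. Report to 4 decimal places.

Poor units: €2,000, €4,000, €5,500, €7,000, €8,000, €9,500 (q = 6 of N = 10).
Gap ratios (z−y)/z: (11000−2000)/11000 = 0.8182; (11000−4000)/11000 = 0.6364; (11000−5500)/11000 = 0.5000; (11000−7000)/11000 = 0.3636; (11000−8000)/11000 = 0.2727; (11000−9500)/11000 = 0.1364.
Squared: 0.6694; 0.4050; 0.2500; 0.1322; 0.0744; 0.0186.
Sum = 1.549587; P₂ = 1.549587 / 10 = 0.1550.

0.1550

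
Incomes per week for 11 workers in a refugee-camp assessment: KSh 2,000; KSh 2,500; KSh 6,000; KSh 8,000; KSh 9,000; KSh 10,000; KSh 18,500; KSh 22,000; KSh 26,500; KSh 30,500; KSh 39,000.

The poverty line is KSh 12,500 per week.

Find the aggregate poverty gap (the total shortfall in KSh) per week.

Poor units: KSh 2,000, KSh 2,500, KSh 6,000, KSh 8,000, KSh 9,000, KSh 10,000 (q = 6 of N = 11).
Individual gaps: 12500−2000 = 10500; 12500−2500 = 10000; 12500−6000 = 6500; 12500−8000 = 4500; 12500−9000 = 3500; 12500−10000 = 2500.
Aggregate gap = KSh 37,500.

KSh 37,500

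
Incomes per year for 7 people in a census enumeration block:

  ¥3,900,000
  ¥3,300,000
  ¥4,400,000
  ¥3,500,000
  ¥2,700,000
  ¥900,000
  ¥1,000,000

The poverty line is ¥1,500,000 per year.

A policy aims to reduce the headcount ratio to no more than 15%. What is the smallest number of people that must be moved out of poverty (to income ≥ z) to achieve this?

Currently q = 2 of N = 7 are below the line (H = 0.286).
A headcount ratio of at most 15% allows at most ⌊0.15 × 7⌋ = 1 poor people.
So at least 2 − 1 = 1 must be lifted.

1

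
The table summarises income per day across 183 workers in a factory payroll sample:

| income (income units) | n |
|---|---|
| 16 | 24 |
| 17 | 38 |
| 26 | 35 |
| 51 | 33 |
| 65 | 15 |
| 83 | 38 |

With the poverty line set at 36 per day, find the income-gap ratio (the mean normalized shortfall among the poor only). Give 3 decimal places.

0.444

Below z: 24×16, 38×17, 35×26 (q = 97 of N = 183).
Shortfall ratios (z−y)/z: 0.5556 (×24), 0.5278 (×38), 0.2778 (×35); sum = 43.111111.
I averages over the q = 97 poor units only: 43.111111 / 97 = 0.444.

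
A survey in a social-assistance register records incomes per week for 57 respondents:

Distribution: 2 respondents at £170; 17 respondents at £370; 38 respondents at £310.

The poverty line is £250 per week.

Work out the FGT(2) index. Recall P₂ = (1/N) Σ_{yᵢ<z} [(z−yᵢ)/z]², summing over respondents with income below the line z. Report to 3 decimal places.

Incomes under z: 2×£170 (q = 2 of N = 57).
Shortfall ratios: (250−170)/250 = 0.3200 (×2).
Squared: 0.1024 (×2).
Sum = 0.204800; P₂ = 0.204800 / 57 = 0.004.

0.004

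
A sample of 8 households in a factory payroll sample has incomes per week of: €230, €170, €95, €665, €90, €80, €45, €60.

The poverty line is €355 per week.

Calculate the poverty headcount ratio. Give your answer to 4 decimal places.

0.8750

7 of the 8 households have income below €355.
H = 7/8 = 0.8750.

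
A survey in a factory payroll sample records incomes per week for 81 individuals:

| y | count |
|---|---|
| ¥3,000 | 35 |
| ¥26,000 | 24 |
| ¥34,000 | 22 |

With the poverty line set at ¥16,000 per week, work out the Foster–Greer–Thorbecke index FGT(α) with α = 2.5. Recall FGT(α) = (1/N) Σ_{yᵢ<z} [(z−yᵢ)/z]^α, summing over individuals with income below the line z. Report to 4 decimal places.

0.2571

Below z: 35×¥3,000 (q = 35 of N = 81).
Normalized shortfalls: (16000−3000)/16000 = 0.8125 (×35).
Raised to α = 2.5: 0.59506 (×35).
Sum = 20.826988; FGT(2.5) = 20.826988 / 81 = 0.2571.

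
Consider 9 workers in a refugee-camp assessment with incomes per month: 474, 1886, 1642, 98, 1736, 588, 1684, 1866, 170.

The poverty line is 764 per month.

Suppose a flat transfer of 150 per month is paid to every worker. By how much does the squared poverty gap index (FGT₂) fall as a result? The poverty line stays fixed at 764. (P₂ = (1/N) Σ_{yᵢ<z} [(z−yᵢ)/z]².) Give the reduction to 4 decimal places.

0.0814

Before: below the line — 98, 170, 474, 588; squared poverty gap index (FGT₂) = 0.173505.
After the 150 transfer: below the line — 248, 320, 624, 738; squared poverty gap index (FGT₂) = 0.092070.
Reduction = 0.173505 − 0.092070 = 0.0814.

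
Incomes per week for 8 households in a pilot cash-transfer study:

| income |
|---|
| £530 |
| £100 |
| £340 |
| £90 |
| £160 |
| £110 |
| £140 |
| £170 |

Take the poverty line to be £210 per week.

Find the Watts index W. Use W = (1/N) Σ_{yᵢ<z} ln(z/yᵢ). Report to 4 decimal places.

0.3906

Incomes under z: £90, £100, £110, £140, £160, £170 (q = 6 of N = 8).
ln(z/y) terms: ln(210/90) = 0.8473; ln(210/100) = 0.7419; ln(210/110) = 0.6466; ln(210/140) = 0.4055; ln(210/160) = 0.2719; ln(210/170) = 0.2113.
W = 3.124570 / 8 = 0.3906.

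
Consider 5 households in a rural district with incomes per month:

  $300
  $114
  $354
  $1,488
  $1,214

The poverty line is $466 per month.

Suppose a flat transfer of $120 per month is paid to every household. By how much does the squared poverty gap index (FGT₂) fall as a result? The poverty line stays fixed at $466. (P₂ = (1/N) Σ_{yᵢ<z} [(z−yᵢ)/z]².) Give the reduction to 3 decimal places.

0.100

Before: below the line — $114, $300, $354; squared poverty gap index (FGT₂) = 0.15105.
After the $120 transfer: below the line — $234, $420; squared poverty gap index (FGT₂) = 0.05152.
Reduction = 0.15105 − 0.05152 = 0.100.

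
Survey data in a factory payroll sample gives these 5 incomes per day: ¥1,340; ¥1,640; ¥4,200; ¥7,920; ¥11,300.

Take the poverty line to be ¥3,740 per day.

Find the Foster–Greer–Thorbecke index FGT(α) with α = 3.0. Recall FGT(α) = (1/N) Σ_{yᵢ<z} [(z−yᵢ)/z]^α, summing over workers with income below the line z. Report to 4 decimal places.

Below the line: ¥1,340, ¥1,640 (q = 2 of N = 5).
Relative gaps: (3740−1340)/3740 = 0.6417; (3740−1640)/3740 = 0.5615.
Raised to α = 3.0: 0.26425; 0.17703.
Sum = 0.441281; FGT(3.0) = 0.441281 / 5 = 0.0883.

0.0883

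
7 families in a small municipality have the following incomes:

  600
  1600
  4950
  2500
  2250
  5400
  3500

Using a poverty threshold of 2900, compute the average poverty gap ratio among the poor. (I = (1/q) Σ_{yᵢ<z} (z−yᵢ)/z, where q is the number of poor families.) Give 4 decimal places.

Below z: 600, 1600, 2250, 2500 (q = 4 of N = 7).
Relative gaps: 0.7931, 0.4483, 0.2241, 0.1379; sum = 1.603448.
The income-gap ratio divides by q (the poor only): 1.603448 / 4 = 0.4009.

0.4009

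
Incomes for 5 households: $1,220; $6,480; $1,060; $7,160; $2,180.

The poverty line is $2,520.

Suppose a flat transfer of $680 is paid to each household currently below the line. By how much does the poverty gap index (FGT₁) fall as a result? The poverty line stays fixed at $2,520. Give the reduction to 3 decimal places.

Before: below the line — $1,060, $1,220, $2,180; poverty gap index (FGT₁) = 0.24603.
After the $680 transfer: below the line — $1,740, $1,900; poverty gap index (FGT₁) = 0.11111.
Reduction = 0.24603 − 0.11111 = 0.135.

0.135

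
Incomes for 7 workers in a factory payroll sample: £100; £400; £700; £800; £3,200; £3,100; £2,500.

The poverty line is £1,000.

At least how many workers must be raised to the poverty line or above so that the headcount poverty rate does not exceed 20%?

3

4 of the 7 workers are poor, so H = 4/7 = 0.571.
A headcount ratio of at most 20% allows at most ⌊0.20 × 7⌋ = 1 poor workers.
So at least 4 − 1 = 3 must be lifted.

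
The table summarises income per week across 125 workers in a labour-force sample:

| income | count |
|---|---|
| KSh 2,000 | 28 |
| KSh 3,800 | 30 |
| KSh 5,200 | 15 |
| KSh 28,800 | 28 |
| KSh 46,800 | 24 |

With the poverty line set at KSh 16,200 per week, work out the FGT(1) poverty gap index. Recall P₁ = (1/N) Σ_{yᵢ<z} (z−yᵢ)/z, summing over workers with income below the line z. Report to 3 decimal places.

Below the line: 28×KSh 2,000, 30×KSh 3,800, 15×KSh 5,200 (q = 73 of N = 125).
Shortfall ratios: (16200−2000)/16200 = 0.8765 (×28); (16200−3800)/16200 = 0.7654 (×30); (16200−5200)/16200 = 0.6790 (×15).
Sum of shortfalls = 57.691358; P₁ averages over all N: 57.691358 / 125 = 0.462.

0.462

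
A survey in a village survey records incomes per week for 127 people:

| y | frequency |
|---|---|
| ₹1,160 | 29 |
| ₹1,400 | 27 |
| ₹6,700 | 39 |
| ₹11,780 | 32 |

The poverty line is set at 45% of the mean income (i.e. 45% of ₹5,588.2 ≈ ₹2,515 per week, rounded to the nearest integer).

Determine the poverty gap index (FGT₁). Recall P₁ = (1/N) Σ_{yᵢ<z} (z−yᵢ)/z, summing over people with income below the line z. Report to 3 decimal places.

Poor units: 29×₹1,160, 27×₹1,400 (q = 56 of N = 127).
Shortfall ratios: (2515−1160)/2515 = 0.5388 (×29); (2515−1400)/2515 = 0.4433 (×27).
Σ = 27.594433. Dividing by the full population N = 127 gives P₁ = 0.217.

0.217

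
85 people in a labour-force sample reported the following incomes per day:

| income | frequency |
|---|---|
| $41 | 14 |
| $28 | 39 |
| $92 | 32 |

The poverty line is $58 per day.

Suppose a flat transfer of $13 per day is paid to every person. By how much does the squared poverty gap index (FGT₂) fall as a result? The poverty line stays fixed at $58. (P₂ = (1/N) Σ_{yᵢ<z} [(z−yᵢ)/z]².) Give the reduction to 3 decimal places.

Before: below the line — 39×$28, 14×$41; squared poverty gap index (FGT₂) = 0.13690.
After the $13 transfer: below the line — 39×$41, 14×$54; squared poverty gap index (FGT₂) = 0.04020.
Reduction = 0.13690 − 0.04020 = 0.097.

0.097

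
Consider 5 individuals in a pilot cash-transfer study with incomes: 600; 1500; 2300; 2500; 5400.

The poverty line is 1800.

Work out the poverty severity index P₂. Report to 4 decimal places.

Below z: 600, 1500 (q = 2 of N = 5).
Normalized shortfalls: (1800−600)/1800 = 0.6667; (1800−1500)/1800 = 0.1667.
Squared: 0.4444; 0.0278.
Sum = 0.472222; P₂ = 0.472222 / 5 = 0.0944.

0.0944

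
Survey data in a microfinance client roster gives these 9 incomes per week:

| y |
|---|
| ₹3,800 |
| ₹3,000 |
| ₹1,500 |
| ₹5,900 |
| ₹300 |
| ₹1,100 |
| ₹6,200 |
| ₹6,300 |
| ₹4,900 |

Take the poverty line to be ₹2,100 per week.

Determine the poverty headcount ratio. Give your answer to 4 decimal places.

0.3333

3 of the 9 individuals have income below ₹2,100.
H = 3/9 = 0.3333.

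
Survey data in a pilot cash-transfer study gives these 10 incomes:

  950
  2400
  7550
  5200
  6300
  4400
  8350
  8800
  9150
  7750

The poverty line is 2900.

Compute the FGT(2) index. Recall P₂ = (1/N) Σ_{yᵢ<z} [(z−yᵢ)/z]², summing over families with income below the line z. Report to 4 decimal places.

0.0482

Below the line: 950, 2400 (q = 2 of N = 10).
Shortfall ratios: (2900−950)/2900 = 0.6724; (2900−2400)/2900 = 0.1724.
Squared: 0.4521; 0.0297.
Sum = 0.481867; P₂ = 0.481867 / 10 = 0.0482.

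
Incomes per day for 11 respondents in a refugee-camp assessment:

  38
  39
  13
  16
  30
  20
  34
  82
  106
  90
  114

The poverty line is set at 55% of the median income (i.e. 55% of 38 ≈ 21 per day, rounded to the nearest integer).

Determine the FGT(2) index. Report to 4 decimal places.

0.0186

Incomes under z: 13, 16, 20 (q = 3 of N = 11).
Relative gaps: (21−13)/21 = 0.3810; (21−16)/21 = 0.2381; (21−20)/21 = 0.0476.
Squared: 0.1451; 0.0567; 0.0023.
Sum = 0.204082; P₂ = 0.204082 / 11 = 0.0186.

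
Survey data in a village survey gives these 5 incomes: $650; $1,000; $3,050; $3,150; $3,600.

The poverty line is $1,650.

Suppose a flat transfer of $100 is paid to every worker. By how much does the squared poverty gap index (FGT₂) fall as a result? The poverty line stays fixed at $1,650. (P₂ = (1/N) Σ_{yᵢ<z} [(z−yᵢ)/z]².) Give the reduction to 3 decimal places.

0.023

Before: below the line — $650, $1,000; squared poverty gap index (FGT₂) = 0.10450.
After the $100 transfer: below the line — $750, $1,100; squared poverty gap index (FGT₂) = 0.08173.
Reduction = 0.10450 − 0.08173 = 0.023.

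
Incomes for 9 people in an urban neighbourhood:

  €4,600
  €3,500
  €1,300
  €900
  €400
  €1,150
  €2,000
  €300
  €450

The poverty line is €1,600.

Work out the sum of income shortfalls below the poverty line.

€5,100

Below the line: €300, €400, €450, €900, €1,150, €1,300 (q = 6 of N = 9).
Individual gaps: 1600−300 = 1300; 1600−400 = 1200; 1600−450 = 1150; 1600−900 = 700; 1600−1150 = 450; 1600−1300 = 300.
Aggregate gap = €5,100.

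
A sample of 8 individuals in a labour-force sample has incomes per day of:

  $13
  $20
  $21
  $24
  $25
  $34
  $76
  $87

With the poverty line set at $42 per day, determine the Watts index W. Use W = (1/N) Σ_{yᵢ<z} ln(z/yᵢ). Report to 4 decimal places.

Below z: $13, $20, $21, $24, $25, $34 (q = 6 of N = 8).
Log shortfalls: ln(42/13) = 1.1727; ln(42/20) = 0.7419; ln(42/21) = 0.6931; ln(42/24) = 0.5596; ln(42/25) = 0.5188; ln(42/34) = 0.2113.
W = 3.897523 / 8 = 0.4872.

0.4872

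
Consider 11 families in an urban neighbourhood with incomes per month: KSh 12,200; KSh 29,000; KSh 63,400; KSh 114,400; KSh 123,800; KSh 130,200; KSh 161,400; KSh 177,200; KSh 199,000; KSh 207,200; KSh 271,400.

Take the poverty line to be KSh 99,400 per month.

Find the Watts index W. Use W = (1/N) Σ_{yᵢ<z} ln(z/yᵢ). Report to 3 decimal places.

0.344

Below z: KSh 12,200, KSh 29,000, KSh 63,400 (q = 3 of N = 11).
ln(z/y) terms: ln(99400/12200) = 2.0977; ln(99400/29000) = 1.2319; ln(99400/63400) = 0.4497.
W = 3.779261 / 11 = 0.344.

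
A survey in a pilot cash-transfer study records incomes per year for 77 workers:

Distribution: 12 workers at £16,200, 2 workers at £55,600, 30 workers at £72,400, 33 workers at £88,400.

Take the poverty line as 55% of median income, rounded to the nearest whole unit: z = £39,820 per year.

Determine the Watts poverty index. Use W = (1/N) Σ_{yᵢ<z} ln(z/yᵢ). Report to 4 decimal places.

Below the line: 12×£16,200 (q = 12 of N = 77).
Log gaps: ln(39820/16200) = 0.8994 (×12).
W = 10.792297 / 77 = 0.1402.

0.1402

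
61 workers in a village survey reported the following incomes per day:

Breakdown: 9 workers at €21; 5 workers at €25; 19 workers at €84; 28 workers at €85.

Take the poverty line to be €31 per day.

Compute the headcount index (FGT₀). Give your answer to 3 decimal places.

14 of the 61 workers have income below €31.
H = 14/61 = 0.230.

0.230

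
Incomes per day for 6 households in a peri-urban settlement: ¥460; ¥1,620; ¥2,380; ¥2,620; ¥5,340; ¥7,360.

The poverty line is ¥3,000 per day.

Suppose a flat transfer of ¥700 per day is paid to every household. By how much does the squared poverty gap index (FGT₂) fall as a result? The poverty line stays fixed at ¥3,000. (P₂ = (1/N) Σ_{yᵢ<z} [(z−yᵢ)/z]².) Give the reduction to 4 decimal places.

Before: below the line — ¥460, ¥1,620, ¥2,380, ¥2,620; squared poverty gap index (FGT₂) = 0.164533.
After the ¥700 transfer: below the line — ¥1,160, ¥2,320; squared poverty gap index (FGT₂) = 0.071259.
Reduction = 0.164533 − 0.071259 = 0.0933.

0.0933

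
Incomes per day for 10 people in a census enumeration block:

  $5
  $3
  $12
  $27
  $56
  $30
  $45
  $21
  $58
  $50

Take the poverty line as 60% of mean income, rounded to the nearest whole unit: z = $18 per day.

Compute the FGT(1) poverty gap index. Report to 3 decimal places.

Incomes under z: $3, $5, $12 (q = 3 of N = 10).
Normalized shortfalls: (18−3)/18 = 0.8333; (18−5)/18 = 0.7222; (18−12)/18 = 0.3333.
Sum of shortfalls = 1.888889; P₁ averages over all N: 1.888889 / 10 = 0.189.

0.189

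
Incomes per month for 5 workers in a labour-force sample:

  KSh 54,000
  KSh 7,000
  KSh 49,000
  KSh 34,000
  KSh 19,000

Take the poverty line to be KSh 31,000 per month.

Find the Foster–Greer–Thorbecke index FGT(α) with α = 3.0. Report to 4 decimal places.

0.1044

Incomes under z: KSh 7,000, KSh 19,000 (q = 2 of N = 5).
Gap ratios (z−y)/z: (31000−7000)/31000 = 0.7742; (31000−19000)/31000 = 0.3871.
Raised to α = 3.0: 0.46403; 0.05800.
Sum = 0.522037; FGT(3.0) = 0.522037 / 5 = 0.1044.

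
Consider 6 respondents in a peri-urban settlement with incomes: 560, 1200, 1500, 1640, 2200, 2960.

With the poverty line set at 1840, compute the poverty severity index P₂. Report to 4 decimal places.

0.1085

Poor units: 560, 1200, 1500, 1640 (q = 4 of N = 6).
Gap ratios (z−y)/z: (1840−560)/1840 = 0.6957; (1840−1200)/1840 = 0.3478; (1840−1500)/1840 = 0.1848; (1840−1640)/1840 = 0.1087.
Squared: 0.4839; 0.1210; 0.0341; 0.0118.
Sum = 0.650874; P₂ = 0.650874 / 6 = 0.1085.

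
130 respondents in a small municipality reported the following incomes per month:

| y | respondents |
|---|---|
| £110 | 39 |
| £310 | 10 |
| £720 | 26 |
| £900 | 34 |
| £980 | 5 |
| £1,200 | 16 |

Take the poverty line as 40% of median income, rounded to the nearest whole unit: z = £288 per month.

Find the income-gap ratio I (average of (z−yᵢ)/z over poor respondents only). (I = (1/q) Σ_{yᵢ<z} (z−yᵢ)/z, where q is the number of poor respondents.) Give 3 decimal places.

0.618

Below z: 39×£110 (q = 39 of N = 130).
Relative gaps: 0.6181 (×39); sum = 24.104167.
The income-gap ratio divides by q (the poor only): 24.104167 / 39 = 0.618.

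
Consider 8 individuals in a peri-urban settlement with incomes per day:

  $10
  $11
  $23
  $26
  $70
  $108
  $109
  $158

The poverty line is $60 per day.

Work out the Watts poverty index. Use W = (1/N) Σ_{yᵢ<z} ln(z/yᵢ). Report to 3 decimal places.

0.660

Incomes under z: $10, $11, $23, $26 (q = 4 of N = 8).
ln(z/y) terms: ln(60/10) = 1.7918; ln(60/11) = 1.6964; ln(60/23) = 0.9589; ln(60/26) = 0.8362.
W = 5.283307 / 8 = 0.660.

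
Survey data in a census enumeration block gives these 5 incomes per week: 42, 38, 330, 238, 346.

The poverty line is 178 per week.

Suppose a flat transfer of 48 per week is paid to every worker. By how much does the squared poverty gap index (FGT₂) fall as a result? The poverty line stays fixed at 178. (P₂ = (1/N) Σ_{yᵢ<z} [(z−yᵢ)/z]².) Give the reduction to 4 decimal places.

Before: below the line — 38, 42; squared poverty gap index (FGT₂) = 0.240475.
After the 48 transfer: below the line — 86, 90; squared poverty gap index (FGT₂) = 0.102310.
Reduction = 0.240475 − 0.102310 = 0.1382.

0.1382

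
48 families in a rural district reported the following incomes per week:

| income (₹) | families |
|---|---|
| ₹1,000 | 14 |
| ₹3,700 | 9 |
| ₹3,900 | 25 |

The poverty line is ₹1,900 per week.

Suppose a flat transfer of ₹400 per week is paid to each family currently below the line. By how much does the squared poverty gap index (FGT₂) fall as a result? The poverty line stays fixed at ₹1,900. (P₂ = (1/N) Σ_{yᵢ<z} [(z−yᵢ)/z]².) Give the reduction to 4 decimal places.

0.0452

Before: below the line — 14×₹1,000; squared poverty gap index (FGT₂) = 0.065443.
After the ₹400 transfer: below the line — 14×₹1,400; squared poverty gap index (FGT₂) = 0.020199.
Reduction = 0.065443 − 0.020199 = 0.0452.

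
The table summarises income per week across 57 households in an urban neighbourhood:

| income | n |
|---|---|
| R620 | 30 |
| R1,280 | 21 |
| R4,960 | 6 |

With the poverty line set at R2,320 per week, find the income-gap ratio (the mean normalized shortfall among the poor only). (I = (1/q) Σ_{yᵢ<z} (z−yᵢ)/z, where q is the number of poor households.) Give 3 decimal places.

Incomes under z: 30×R620, 21×R1,280 (q = 51 of N = 57).
Shortfall ratios (z−y)/z: 0.7328 (×30), 0.4483 (×21); sum = 31.396552.
The income-gap ratio divides by q (the poor only): 31.396552 / 51 = 0.616.

0.616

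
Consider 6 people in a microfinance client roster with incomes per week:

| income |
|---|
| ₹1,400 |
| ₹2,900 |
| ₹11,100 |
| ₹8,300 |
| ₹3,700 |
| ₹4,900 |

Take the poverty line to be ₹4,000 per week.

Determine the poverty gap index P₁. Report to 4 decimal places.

Incomes under z: ₹1,400, ₹2,900, ₹3,700 (q = 3 of N = 6).
Gap ratios (z−y)/z: (4000−1400)/4000 = 0.6500; (4000−2900)/4000 = 0.2750; (4000−3700)/4000 = 0.0750.
Σ = 1.000000. Dividing by the full population N = 6 gives P₁ = 0.1667.

0.1667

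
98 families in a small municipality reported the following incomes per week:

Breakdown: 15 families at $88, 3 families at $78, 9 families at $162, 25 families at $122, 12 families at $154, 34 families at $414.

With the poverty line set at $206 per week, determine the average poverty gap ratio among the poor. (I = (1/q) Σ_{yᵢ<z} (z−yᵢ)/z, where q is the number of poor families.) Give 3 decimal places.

Poor units: 3×$78, 15×$88, 25×$122, 12×$154, 9×$162 (q = 64 of N = 98).
Shortfall ratios (z−y)/z: 0.6214 (×3), 0.5728 (×15), 0.4078 (×25), 0.2524 (×12), 0.2136 (×9); sum = 25.601942.
I averages over the q = 64 poor units only: 25.601942 / 64 = 0.400.

0.400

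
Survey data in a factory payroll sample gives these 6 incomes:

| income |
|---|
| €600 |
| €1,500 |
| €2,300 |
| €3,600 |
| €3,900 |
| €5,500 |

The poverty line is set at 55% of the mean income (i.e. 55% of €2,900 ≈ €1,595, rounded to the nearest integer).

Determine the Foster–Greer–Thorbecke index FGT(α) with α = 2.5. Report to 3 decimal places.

0.051

Below z: €600, €1,500 (q = 2 of N = 6).
Normalized shortfalls: (1595−600)/1595 = 0.6238; (1595−1500)/1595 = 0.0596.
Raised to α = 2.5: 0.30737; 0.00087.
Sum = 0.308232; FGT(2.5) = 0.308232 / 6 = 0.051.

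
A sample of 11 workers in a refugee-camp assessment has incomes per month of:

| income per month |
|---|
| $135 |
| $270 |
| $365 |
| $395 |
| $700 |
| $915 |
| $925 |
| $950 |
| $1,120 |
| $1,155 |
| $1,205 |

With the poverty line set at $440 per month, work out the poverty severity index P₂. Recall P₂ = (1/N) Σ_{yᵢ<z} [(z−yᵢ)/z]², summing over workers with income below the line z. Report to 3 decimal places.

0.061

Poor units: $135, $270, $365, $395 (q = 4 of N = 11).
Normalized shortfalls: (440−135)/440 = 0.6932; (440−270)/440 = 0.3864; (440−365)/440 = 0.1705; (440−395)/440 = 0.1023.
Squared: 0.4805; 0.1493; 0.0291; 0.0105.
Sum = 0.669292; P₂ = 0.669292 / 11 = 0.061.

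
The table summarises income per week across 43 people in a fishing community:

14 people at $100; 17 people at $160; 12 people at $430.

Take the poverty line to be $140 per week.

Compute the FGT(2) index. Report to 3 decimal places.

0.027

Below z: 14×$100 (q = 14 of N = 43).
Gap ratios (z−y)/z: (140−100)/140 = 0.2857 (×14).
Squared: 0.0816 (×14).
Sum = 1.142857; P₂ = 1.142857 / 43 = 0.027.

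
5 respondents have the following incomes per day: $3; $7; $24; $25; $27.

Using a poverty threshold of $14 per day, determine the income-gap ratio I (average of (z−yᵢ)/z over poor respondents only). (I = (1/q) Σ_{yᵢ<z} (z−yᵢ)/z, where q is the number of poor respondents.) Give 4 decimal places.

Poor units: $3, $7 (q = 2 of N = 5).
Shortfall ratios (z−y)/z: 0.7857, 0.5000; sum = 1.285714.
The income-gap ratio divides by q (the poor only): 1.285714 / 2 = 0.6429.

0.6429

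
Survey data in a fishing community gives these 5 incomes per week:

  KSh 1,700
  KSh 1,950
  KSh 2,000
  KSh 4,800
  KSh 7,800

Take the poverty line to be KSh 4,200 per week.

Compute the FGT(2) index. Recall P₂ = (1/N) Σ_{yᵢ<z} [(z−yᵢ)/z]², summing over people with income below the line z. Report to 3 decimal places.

0.183

Below z: KSh 1,700, KSh 1,950, KSh 2,000 (q = 3 of N = 5).
Shortfall ratios: (4200−1700)/4200 = 0.5952; (4200−1950)/4200 = 0.5357; (4200−2000)/4200 = 0.5238.
Squared: 0.3543; 0.2870; 0.2744.
Sum = 0.915675; P₂ = 0.915675 / 5 = 0.183.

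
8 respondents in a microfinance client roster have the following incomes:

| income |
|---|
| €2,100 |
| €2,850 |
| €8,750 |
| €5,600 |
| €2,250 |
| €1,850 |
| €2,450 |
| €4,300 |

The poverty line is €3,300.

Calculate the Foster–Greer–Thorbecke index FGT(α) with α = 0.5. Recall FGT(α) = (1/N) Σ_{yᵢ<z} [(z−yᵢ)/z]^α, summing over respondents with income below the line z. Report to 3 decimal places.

0.338

Below z: €1,850, €2,100, €2,250, €2,450, €2,850 (q = 5 of N = 8).
Shortfall ratios: (3300−1850)/3300 = 0.4394; (3300−2100)/3300 = 0.3636; (3300−2250)/3300 = 0.3182; (3300−2450)/3300 = 0.2576; (3300−2850)/3300 = 0.1364.
Raised to α = 0.5: 0.66287; 0.60302; 0.56408; 0.50752; 0.36927.
Sum = 2.706760; FGT(0.5) = 2.706760 / 8 = 0.338.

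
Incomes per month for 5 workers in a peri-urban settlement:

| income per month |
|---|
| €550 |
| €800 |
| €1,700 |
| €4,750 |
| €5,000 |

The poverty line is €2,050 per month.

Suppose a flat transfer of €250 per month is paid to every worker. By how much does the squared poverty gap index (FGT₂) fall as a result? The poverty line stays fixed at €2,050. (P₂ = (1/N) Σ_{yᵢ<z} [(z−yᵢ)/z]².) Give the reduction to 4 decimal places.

0.0648

Before: below the line — €550, €800, €1,700; squared poverty gap index (FGT₂) = 0.187269.
After the €250 transfer: below the line — €800, €1,050, €1,950; squared poverty gap index (FGT₂) = 0.122427.
Reduction = 0.187269 − 0.122427 = 0.0648.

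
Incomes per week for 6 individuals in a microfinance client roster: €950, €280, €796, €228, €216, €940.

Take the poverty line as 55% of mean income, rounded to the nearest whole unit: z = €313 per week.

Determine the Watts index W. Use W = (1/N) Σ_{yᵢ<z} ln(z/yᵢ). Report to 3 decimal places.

0.133

Below the line: €216, €228, €280 (q = 3 of N = 6).
ln(z/y) terms: ln(313/216) = 0.3709; ln(313/228) = 0.3169; ln(313/280) = 0.1114.
W = 0.799196 / 6 = 0.133.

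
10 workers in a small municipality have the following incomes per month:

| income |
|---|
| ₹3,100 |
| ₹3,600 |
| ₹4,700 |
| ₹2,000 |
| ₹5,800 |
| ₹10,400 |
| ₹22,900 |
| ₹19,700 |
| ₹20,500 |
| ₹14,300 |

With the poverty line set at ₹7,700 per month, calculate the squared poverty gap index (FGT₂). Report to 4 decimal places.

0.1401

Below the line: ₹2,000, ₹3,100, ₹3,600, ₹4,700, ₹5,800 (q = 5 of N = 10).
Shortfall ratios: (7700−2000)/7700 = 0.7403; (7700−3100)/7700 = 0.5974; (7700−3600)/7700 = 0.5325; (7700−4700)/7700 = 0.3896; (7700−5800)/7700 = 0.2468.
Squared: 0.5480; 0.3569; 0.2835; 0.1518; 0.0609.
Sum = 1.401079; P₂ = 1.401079 / 10 = 0.1401.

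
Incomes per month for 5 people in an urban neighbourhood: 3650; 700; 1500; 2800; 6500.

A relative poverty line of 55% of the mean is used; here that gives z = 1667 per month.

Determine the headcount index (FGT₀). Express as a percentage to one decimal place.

40.0%

2 of the 5 people have income below 1667.
H = 2/5 = 40.0%.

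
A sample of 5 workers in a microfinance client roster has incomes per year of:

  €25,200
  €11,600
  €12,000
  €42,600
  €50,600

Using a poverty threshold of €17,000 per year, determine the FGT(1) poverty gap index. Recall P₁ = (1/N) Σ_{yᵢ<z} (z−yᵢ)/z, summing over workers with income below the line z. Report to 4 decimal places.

Below the line: €11,600, €12,000 (q = 2 of N = 5).
Relative gaps: (17000−11600)/17000 = 0.3176; (17000−12000)/17000 = 0.2941.
Σ = 0.611765. Dividing by the full population N = 5 gives P₁ = 0.1224.

0.1224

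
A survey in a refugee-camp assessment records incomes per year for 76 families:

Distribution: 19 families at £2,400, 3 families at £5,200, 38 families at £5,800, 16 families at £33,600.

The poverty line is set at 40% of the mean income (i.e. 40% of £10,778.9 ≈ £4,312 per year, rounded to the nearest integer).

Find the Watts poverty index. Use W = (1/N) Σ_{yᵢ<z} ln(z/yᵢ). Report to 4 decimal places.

0.1465

Poor units: 19×£2,400 (q = 19 of N = 76).
Log gaps: ln(4312/2400) = 0.5859 (×19).
W = 11.132729 / 76 = 0.1465.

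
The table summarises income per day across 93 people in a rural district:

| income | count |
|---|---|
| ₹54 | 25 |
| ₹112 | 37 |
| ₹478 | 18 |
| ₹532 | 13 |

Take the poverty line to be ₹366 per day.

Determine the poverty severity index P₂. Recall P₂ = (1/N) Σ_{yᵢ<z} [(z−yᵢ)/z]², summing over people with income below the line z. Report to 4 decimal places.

0.3870

Below the line: 25×₹54, 37×₹112 (q = 62 of N = 93).
Shortfall ratios: (366−54)/366 = 0.8525 (×25); (366−112)/366 = 0.6940 (×37).
Squared: 0.7267 (×25); 0.4816 (×37).
Sum = 35.987130; P₂ = 35.987130 / 93 = 0.3870.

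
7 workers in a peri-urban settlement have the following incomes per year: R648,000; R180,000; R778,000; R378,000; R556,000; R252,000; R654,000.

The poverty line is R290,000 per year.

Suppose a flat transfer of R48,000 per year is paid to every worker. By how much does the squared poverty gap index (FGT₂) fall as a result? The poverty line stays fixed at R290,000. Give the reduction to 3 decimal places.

Before: below the line — R180,000, R252,000; squared poverty gap index (FGT₂) = 0.02301.
After the R48,000 transfer: below the line — R228,000; squared poverty gap index (FGT₂) = 0.00653.
Reduction = 0.02301 − 0.00653 = 0.016.

0.016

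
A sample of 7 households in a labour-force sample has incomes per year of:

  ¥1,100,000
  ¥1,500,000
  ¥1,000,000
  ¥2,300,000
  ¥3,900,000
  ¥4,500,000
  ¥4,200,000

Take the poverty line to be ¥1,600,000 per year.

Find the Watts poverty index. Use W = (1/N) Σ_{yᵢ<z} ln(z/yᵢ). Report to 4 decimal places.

Below z: ¥1,000,000, ¥1,100,000, ¥1,500,000 (q = 3 of N = 7).
Log shortfalls: ln(1600000/1000000) = 0.4700; ln(1600000/1100000) = 0.3747; ln(1600000/1500000) = 0.0645.
W = 0.909236 / 7 = 0.1299.

0.1299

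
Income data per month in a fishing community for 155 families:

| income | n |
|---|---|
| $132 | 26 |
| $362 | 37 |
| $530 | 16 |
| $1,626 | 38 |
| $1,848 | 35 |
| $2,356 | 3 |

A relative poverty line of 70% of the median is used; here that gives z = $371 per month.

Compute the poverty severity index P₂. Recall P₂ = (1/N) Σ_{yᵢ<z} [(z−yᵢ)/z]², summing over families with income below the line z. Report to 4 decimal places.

Poor units: 26×$132, 37×$362 (q = 63 of N = 155).
Relative gaps: (371−132)/371 = 0.6442 (×26); (371−362)/371 = 0.0243 (×37).
Squared: 0.4150 (×26); 0.0006 (×37).
Sum = 10.811771; P₂ = 10.811771 / 155 = 0.0698.

0.0698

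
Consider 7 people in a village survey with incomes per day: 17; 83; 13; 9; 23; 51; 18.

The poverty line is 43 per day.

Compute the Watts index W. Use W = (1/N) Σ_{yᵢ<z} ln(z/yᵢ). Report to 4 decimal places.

Poor units: 9, 13, 17, 18, 23 (q = 5 of N = 7).
Log gaps: ln(43/9) = 1.5640; ln(43/13) = 1.1963; ln(43/17) = 0.9280; ln(43/18) = 0.8708; ln(43/23) = 0.6257.
W = 5.184747 / 7 = 0.7407.

0.7407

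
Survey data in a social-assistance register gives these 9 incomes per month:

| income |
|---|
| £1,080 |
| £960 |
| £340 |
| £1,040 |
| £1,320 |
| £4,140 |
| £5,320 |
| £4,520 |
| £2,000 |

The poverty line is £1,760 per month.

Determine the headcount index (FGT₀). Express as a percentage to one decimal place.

55.6%

5 of the 9 households have income below £1,760.
H = 5/9 = 55.6%.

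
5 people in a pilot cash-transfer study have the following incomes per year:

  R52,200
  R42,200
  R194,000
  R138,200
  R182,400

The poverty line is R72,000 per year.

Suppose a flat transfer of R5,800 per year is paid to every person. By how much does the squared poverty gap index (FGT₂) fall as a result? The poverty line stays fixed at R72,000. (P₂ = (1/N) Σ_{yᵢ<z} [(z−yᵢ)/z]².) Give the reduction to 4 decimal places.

Before: below the line — R42,200, R52,200; squared poverty gap index (FGT₂) = 0.049386.
After the R5,800 transfer: below the line — R48,000, R58,000; squared poverty gap index (FGT₂) = 0.029784.
Reduction = 0.049386 − 0.029784 = 0.0196.

0.0196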